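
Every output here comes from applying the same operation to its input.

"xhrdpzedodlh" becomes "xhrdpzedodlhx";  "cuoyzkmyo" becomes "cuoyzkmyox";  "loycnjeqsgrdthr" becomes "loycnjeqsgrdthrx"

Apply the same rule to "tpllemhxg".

tpllemhxgx

The transformation: append "x".
Applying that to "tpllemhxg" gives "tpllemhxgx".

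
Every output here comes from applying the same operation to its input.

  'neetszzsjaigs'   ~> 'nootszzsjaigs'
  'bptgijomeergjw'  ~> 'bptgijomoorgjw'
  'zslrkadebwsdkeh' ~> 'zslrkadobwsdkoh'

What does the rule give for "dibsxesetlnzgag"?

dibsxosotlnzgag

The transformation: replace every "e" with "o".
"dibsxesetlnzgag" → "dibsxosotlnzgag".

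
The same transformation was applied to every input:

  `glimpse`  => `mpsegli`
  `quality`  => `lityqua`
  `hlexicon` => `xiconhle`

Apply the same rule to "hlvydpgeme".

What's happening: move the first 3 characters to the end (rotate left by 3).
Applying that to "hlvydpgeme" gives "ydpgemehlv".

ydpgemehlv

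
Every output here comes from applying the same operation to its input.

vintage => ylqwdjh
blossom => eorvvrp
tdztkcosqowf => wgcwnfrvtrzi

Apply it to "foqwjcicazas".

Looking at the pairs, the operation is to shift every letter 3 places forward in the alphabet (wrapping around).
Applying that to "foqwjcicazas" gives "irtzmflfdcdv".

irtzmflfdcdv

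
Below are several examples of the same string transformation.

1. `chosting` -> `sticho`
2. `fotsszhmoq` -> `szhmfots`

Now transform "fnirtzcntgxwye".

What's happening: delete the last 2 characters, then swap the front and back halves of the string.
For "fnirtzcntgxwye", step one produces "fnirtzcntgxw"; step two turns that into "cntgxwfnirtz".

cntgxwfnirtz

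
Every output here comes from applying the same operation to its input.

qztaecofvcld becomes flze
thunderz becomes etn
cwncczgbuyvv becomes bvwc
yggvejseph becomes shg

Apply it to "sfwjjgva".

Rule — swap the front and back halves of the string, then keep one character in every 3, starting at position 2 (positions 2nd, 5th, 8th, ...).
On "sfwjjgva" that produces "gsj".

gsj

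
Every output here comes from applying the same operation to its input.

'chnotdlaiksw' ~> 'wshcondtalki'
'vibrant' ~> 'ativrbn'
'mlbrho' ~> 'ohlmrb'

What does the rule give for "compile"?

What's happening: swap each adjacent pair of characters (1↔2, 3↔4, ...), then move the last 2 characters to the front (rotate right by 2).
Starting from "compile": after the first operation, "ocpmlie"; after the second, "ieocpml".
(Check on "mlbrho": → "lmrboh" → "ohlmrb" ✓)

ieocpml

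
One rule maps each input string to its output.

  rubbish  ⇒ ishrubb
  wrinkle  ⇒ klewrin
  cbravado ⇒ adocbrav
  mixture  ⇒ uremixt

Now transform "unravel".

velunra

Rule — move the last 3 characters to the front (rotate right by 3).
For "unravel" the result is "velunra".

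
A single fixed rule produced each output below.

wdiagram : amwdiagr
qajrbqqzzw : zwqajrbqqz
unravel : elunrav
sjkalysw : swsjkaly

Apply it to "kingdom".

omkingd

In each case the input is transformed by: move the last 2 characters to the front (rotate right by 2).
On "kingdom" that produces "omkingd".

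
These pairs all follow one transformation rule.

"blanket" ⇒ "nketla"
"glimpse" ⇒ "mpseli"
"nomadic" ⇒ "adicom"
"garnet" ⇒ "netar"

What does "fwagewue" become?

gewuewa

The pattern: delete the first character, then move the first 2 characters to the end (rotate left by 2).
Applying that to "fwagewue" gives "gewuewa".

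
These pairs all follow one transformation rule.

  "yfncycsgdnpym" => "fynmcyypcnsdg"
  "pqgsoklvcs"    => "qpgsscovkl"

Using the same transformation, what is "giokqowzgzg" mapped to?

igogkzqgozw

The rule is to move the first character to the end, then take characters alternately from the front and the back (1st, last, 2nd, 2nd-last, ...).
On "giokqowzgzg": the first step gives "iokqowzgzgg", and the second then gives "igogkzqgozw".
(Check on "yfncycsgdnpym": → "fncycsgdnpymy" → "fynmcyypcnsdg" ✓)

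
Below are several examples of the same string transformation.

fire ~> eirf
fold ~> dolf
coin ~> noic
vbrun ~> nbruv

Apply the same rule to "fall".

Looking at the pairs, the operation is to swap the first and last characters.
Doing the same to "fall": "lalf".

lalf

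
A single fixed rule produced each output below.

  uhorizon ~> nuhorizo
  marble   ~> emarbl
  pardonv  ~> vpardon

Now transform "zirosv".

vziros

In each case the input is transformed by: move the last character to the front.
So "zirosv" becomes "vziros".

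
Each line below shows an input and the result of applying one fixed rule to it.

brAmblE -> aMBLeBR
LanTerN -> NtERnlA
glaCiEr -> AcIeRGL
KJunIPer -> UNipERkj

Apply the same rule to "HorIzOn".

What's happening: move the first 2 characters to the end (rotate left by 2), then flip the case of every letter.
Applying both steps to "HorIzOn": "rIzOnHo", then "RiZoNhO".

RiZoNhO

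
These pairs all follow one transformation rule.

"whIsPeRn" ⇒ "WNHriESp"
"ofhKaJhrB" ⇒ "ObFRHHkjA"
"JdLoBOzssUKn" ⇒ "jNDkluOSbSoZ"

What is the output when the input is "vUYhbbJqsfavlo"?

VOuLyVHABFBSjQ

Each output is the input with this applied: flip the case of every letter, then take characters alternately from the front and the back (1st, last, 2nd, 2nd-last, ...).
Starting from "vUYhbbJqsfavlo": after the first operation, "VuyHBBjQSFAVLO"; after the second, "VOuLyVHABFBSjQ".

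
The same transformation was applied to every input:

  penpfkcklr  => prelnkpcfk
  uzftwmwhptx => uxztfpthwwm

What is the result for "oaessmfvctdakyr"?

Rule — take characters alternately from the front and the back (1st, last, 2nd, 2nd-last, ...).
"oaessmfvctdakyr" → "orayeksasdmtfcv".

orayeksasdmtfcv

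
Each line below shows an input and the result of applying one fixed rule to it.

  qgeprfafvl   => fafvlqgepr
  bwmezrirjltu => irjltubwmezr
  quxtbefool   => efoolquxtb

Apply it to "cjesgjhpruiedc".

Rule — swap the front and back halves of the string.
Doing the same to "cjesgjhpruiedc": "pruiedccjesgjh".

pruiedccjesgjh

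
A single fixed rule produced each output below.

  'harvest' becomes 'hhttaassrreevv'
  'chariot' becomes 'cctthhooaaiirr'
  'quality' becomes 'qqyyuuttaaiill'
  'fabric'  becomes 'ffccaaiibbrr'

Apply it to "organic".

ooccrriiggnnaa

The transformation: take characters alternately from the front and the back (1st, last, 2nd, 2nd-last, ...), then double every character.
"organic" → "ocrigna" → "ooccrriiggnnaa".
(Check on "quality": → "qyutail" → "qqyyuuttaaiill" ✓)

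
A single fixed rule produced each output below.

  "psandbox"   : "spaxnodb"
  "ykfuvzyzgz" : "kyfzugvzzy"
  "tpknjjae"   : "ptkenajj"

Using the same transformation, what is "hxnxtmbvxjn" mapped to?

In each case the input is transformed by: move the first character to the end, then take characters alternately from the front and the back (1st, last, 2nd, 2nd-last, ...).
On "hxnxtmbvxjn": the first step gives "xnxtmbvxjnh", and the second then gives "xhnnxjtxmvb".

xhnnxjtxmvb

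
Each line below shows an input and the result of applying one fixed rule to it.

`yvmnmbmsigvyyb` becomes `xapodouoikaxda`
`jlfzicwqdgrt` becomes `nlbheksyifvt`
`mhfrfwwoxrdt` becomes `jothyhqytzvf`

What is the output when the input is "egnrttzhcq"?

The pattern: swap each adjacent pair of characters (1↔2, 3↔4, ...), then shift every letter 2 places forward in the alphabet (wrapping around).
"egnrttzhcq" → "gerntthzqc" → "igtpvvjbse".

igtpvvjbse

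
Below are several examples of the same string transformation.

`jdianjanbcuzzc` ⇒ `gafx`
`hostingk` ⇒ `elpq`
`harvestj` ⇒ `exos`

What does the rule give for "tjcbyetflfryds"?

The pattern: shift every letter 3 places backward in the alphabet (wrapping around), then keep only the first 4 characters.
For "tjcbyetflfryds", step one produces "qgzyvbqcicovap"; step two turns that into "qgzy".
(Check on "hostingk": → "elpqfkdh" → "elpq" ✓)

qgzy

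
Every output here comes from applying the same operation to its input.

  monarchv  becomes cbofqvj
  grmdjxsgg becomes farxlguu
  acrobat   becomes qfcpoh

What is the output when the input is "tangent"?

Rule — shift every letter 12 places backward in the alphabet (wrapping around), then delete the first character.
On "tangent" that produces "obusbh".

obusbh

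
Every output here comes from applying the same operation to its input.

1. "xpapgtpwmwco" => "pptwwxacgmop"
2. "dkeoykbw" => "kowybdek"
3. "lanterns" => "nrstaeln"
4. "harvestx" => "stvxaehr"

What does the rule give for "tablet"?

lttabe

Each output is the input with this applied: sort the characters into alphabetical order, then swap the front and back halves of the string.
On "tablet": the first step gives "abeltt", and the second then gives "lttabe".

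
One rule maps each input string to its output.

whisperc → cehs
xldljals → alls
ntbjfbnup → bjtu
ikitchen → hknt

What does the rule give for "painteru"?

aenu

What's happening: keep every other character starting from the second (positions 2nd, 4th, 6th, ...), then sort the characters into alphabetical order.
Working it through for "painteru": intermediate "aneu", final "aenu".
(Check on "ntbjfbnup": → "tjbu" → "bjtu" ✓)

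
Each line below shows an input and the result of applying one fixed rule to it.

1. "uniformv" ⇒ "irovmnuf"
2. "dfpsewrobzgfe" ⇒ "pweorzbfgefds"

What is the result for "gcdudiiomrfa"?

What's happening: swap each adjacent pair of characters (1↔2, 3↔4, ...), then move the first 3 characters to the end (rotate left by 3).
For "gcdudiiomrfa", step one produces "cgudidoirmaf"; step two turns that into "didoirmafcgu".

didoirmafcgu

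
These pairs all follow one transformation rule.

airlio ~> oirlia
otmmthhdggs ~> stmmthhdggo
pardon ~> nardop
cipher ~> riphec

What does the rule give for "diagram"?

In each case the input is transformed by: swap the first and last characters.
For "diagram" the result is "miagrad".

miagrad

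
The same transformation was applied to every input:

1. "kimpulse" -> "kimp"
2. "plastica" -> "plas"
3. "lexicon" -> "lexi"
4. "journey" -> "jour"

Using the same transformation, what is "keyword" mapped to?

keyw

Each output is the input with this applied: keep only the first 4 characters.
On "keyword" that produces "keyw".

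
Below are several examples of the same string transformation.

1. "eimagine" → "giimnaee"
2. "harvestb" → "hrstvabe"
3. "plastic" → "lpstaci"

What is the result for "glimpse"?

The transformation: sort the characters into alphabetical order, then move the first 3 characters to the end (rotate left by 3).
For "glimpse", step one produces "egilmps"; step two turns that into "lmpsegi".

lmpsegi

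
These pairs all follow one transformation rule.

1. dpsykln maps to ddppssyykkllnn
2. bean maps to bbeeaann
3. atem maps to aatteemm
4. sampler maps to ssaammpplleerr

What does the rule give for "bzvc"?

bbzzvvcc

Rule — double every character.
On "bzvc" that produces "bbzzvvcc".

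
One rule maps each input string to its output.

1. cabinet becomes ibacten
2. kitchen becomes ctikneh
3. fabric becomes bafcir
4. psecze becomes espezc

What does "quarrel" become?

rauqler

What's happening: reverse the string, then move the first 3 characters to the end (rotate left by 3).
On "quarrel": the first step gives "lerrauq", and the second then gives "rauqler".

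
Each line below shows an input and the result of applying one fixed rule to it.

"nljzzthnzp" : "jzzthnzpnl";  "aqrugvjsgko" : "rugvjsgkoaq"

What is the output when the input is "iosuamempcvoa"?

Looking at the pairs, the operation is to move the first 2 characters to the end (rotate left by 2).
Applying that to "iosuamempcvoa" gives "suamempcvoaio".

suamempcvoaio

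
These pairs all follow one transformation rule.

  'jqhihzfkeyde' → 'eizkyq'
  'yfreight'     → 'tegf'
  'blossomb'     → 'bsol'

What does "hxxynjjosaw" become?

What's happening: keep every other character starting from the second (positions 2nd, 4th, 6th, ...), then swap the first and last characters.
"hxxynjjosaw" → "ayjox".

ayjox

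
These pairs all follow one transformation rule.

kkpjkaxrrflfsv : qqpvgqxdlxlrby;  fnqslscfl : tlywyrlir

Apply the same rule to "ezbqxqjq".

Looking at the pairs, the operation is to swap each adjacent pair of characters (1↔2, 3↔4, ...), then shift every letter 6 places forward in the alphabet (wrapping around).
On "ezbqxqjq": the first step gives "zeqbqxqj", and the second then gives "fkwhwdwp".

fkwhwdwp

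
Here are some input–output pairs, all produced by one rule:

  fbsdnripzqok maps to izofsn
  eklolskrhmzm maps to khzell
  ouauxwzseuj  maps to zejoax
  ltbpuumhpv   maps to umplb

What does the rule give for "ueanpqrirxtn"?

Each output is the input with this applied: keep every other character starting from the first (positions 1st, 3rd, 5th, ...), then move the last 3 characters to the front (rotate right by 3).
Applying that to "ueanpqrirxtn" gives "rrtuap".

rrtuap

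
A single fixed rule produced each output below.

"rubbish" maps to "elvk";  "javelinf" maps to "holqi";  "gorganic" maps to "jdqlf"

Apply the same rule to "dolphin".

sklq

In each case the input is transformed by: delete the first 3 characters, then shift every letter 3 places forward in the alphabet (wrapping around).
For "dolphin", step one produces "phin"; step two turns that into "sklq".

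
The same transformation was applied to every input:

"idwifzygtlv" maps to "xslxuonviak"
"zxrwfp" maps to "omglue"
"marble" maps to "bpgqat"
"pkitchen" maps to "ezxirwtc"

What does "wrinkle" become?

Each output is the input with this applied: shift every letter 11 places backward in the alphabet (wrapping around).
On "wrinkle" that produces "lgxczat".

lgxczat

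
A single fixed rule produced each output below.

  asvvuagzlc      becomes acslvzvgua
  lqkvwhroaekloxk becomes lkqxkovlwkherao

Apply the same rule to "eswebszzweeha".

In each case the input is transformed by: take characters alternately from the front and the back (1st, last, 2nd, 2nd-last, ...).
Doing the same to "eswebszzweeha": "eashweeebwszz".

eashweeebwszz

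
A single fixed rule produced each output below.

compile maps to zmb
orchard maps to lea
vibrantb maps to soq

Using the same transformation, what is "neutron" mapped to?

kqk

Looking at the pairs, the operation is to shift every letter 3 places backward in the alphabet (wrapping around), then keep one character in every 3, starting at position 1 (positions 1st, 4th, 7th, ...).
"neutron" → "kbrqolk" → "kqk".
(Check on "vibrantb": → "sfyoxkqy" → "soq" ✓)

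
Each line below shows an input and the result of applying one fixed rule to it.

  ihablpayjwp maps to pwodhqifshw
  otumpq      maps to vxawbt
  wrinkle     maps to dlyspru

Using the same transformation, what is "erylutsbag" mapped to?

lnyhfiszba

Rule — take characters alternately from the front and the back (1st, last, 2nd, 2nd-last, ...), then shift every letter 7 places forward in the alphabet (wrapping around).
Applying both steps to "erylutsbag": "egrayblsut", then "lnyhfiszba".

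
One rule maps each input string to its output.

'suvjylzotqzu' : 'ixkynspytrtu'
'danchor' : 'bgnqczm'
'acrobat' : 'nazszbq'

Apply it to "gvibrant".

Looking at the pairs, the operation is to move the first 3 characters to the end (rotate left by 3), then shift every letter 1 place backward in the alphabet (wrapping around).
On "gvibrant": the first step gives "brantgvi", and the second then gives "aqzmsfuh".
(Check on "suvjylzotqzu": → "jylzotqzusuv" → "ixkynspytrtu" ✓)

aqzmsfuh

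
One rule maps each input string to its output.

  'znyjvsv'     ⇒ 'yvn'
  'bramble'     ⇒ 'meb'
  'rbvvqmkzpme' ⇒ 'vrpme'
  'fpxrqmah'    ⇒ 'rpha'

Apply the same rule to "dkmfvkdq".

What's happening: sort the characters into reverse alphabetical order, then keep every other character starting from the second (positions 2nd, 4th, 6th, ...).
Applying both steps to "dkmfvkdq": "vqmkkfdd", then "qkfd".

qkfd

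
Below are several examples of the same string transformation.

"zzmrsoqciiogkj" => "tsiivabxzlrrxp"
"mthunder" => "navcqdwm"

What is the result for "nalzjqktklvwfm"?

ovwjuisztctuef

What's happening: shift every letter 9 places forward in the alphabet (wrapping around), then move the last 2 characters to the front (rotate right by 2).
"nalzjqktklvwfm" → "wjuisztctuefov" → "ovwjuisztctuef".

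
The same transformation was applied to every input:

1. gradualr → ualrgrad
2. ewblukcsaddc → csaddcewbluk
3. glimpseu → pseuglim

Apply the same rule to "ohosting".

The pattern: swap the front and back halves of the string.
On "ohosting" that produces "tingohos".

tingohos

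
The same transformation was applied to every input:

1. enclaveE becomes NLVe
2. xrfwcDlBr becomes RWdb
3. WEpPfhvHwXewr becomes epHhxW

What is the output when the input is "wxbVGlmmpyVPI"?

Each output is the input with this applied: flip the case of every letter, then keep every other character starting from the second (positions 2nd, 4th, 6th, ...).
Working it through for "wxbVGlmmpyVPI": intermediate "WXBvgLMMPYvpi", final "XvLMYp".

XvLMYp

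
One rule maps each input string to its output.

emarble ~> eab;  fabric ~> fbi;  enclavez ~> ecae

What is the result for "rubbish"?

What's happening: move the last character to the front, then keep every other character starting from the second (positions 2nd, 4th, 6th, ...).
For "rubbish", step one produces "hrubbis"; step two turns that into "rbi".

rbi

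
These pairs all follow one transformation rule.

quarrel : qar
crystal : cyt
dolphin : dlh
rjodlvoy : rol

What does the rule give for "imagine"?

The transformation: keep every other character starting from the first (positions 1st, 3rd, 5th, ...), then delete the last character.
Starting from "imagine": after the first operation, "iaie"; after the second, "iai".

iai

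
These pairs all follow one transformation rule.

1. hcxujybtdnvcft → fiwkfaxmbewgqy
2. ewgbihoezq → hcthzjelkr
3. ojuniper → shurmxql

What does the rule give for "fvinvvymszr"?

vcuiylqyybp

What's happening: shift every letter 3 places forward in the alphabet (wrapping around), then move the last 3 characters to the front (rotate right by 3).
On "fvinvvymszr": the first step gives "iylqyybpvcu", and the second then gives "vcuiylqyybp".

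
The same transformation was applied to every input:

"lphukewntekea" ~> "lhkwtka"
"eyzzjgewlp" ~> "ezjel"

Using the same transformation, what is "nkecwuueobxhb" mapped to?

newuoxb

In each case the input is transformed by: keep every other character starting from the first (positions 1st, 3rd, 5th, ...).
So "nkecwuueobxhb" becomes "newuoxb".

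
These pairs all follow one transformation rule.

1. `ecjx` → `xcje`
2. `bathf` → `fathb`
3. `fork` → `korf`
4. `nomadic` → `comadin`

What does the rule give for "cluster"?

rlustec

Each output is the input with this applied: swap the first and last characters.
For "cluster" the result is "rlustec".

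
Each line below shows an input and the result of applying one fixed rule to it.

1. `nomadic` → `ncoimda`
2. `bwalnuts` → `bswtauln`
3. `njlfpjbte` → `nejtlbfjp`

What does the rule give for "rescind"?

In each case the input is transformed by: take characters alternately from the front and the back (1st, last, 2nd, 2nd-last, ...).
So "rescind" becomes "rdensic".

rdensic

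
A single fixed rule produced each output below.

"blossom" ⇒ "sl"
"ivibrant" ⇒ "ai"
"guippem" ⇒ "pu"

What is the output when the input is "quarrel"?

ru

Each output is the input with this applied: reverse the string, then keep one character in every 3, starting at position 3 (positions 3rd, 6th, 9th, ...).
For "quarrel" the result is "ru".
(Check on "ivibrant": → "tnarbivi" → "ai" ✓)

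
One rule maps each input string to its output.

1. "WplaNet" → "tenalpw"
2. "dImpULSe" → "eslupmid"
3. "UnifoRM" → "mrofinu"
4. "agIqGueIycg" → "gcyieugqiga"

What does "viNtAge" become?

Looking at the pairs, the operation is to reverse the string, then convert every letter to lowercase.
Starting from "viNtAge": after the first operation, "egAtNiv"; after the second, "egatniv".

egatniv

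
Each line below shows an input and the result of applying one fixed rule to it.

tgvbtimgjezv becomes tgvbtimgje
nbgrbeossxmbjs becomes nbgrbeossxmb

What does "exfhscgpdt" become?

exfhscgp

Each output is the input with this applied: delete the last 2 characters.
So "exfhscgpdt" becomes "exfhscgp".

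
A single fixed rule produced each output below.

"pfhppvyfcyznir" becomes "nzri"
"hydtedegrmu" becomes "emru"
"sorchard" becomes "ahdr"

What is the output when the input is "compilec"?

lice

The pattern: swap each adjacent pair of characters (1↔2, 3↔4, ...), then keep only the last 4 characters.
Applying both steps to "compilec": "ocpmlice", then "lice".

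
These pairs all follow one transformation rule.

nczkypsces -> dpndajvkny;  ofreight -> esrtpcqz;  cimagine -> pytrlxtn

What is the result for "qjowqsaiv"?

gtldbhzub

Each output is the input with this applied: shift every letter 11 places forward in the alphabet (wrapping around), then reverse the string.
Doing the same to "qjowqsaiv": "gtldbhzub".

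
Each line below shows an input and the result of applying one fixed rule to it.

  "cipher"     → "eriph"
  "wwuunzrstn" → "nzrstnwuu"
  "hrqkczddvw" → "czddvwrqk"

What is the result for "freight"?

ghtrei

Rule — delete the first character, then move the first 3 characters to the end (rotate left by 3).
Starting from "freight": after the first operation, "reight"; after the second, "ghtrei".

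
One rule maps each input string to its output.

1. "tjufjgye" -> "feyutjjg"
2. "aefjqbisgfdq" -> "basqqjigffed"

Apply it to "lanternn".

eatrnnnl

The rule is to sort the characters into reverse alphabetical order, then move the last 2 characters to the front (rotate right by 2).
Applying both steps to "lanternn": "trnnnlea", then "eatrnnnl".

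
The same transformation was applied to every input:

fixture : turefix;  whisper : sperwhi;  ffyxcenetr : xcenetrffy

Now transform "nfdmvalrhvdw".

What's happening: move the first 3 characters to the end (rotate left by 3).
So "nfdmvalrhvdw" becomes "mvalrhvdwnfd".

mvalrhvdwnfd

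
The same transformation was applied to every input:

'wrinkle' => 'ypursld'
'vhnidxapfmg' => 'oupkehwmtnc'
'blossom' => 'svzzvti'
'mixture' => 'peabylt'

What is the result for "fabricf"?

hiypjmm

The rule is to shift every letter 7 places forward in the alphabet (wrapping around), then move the first character to the end.
On "fabricf": the first step gives "mhiypjm", and the second then gives "hiypjmm".
(Check on "vhnidxapfmg": → "coupkehwmtn" → "oupkehwmtnc" ✓)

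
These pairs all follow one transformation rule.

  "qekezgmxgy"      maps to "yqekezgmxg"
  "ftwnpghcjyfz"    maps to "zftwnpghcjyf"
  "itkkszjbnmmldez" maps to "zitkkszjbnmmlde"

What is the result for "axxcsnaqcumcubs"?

saxxcsnaqcumcub

The pattern: move the last character to the front.
On "axxcsnaqcumcubs" that produces "saxxcsnaqcumcub".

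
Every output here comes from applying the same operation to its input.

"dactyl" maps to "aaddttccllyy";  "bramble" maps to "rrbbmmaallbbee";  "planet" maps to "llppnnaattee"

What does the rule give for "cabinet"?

aacciibbeenntt

The rule is to swap each adjacent pair of characters (1↔2, 3↔4, ...), then double every character.
On "cabinet": the first step gives "acibent", and the second then gives "aacciibbeenntt".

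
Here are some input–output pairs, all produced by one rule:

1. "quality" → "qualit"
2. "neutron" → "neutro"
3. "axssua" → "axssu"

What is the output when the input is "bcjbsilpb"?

What's happening: delete the last character.
Doing the same to "bcjbsilpb": "bcjbsilp".

bcjbsilp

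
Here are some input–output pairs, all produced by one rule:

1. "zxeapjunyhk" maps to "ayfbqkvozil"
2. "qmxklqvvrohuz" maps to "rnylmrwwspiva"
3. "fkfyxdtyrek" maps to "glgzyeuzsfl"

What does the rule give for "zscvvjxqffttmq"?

atdwwkyrgguunr

Rule — shift every letter 1 place forward in the alphabet (wrapping around).
Applying that to "zscvvjxqffttmq" gives "atdwwkyrgguunr".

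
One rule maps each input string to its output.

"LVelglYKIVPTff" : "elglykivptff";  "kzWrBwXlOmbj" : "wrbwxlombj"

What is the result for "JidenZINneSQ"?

The pattern: delete the first 2 characters, then convert every letter to lowercase.
On "JidenZINneSQ": the first step gives "denZINneSQ", and the second then gives "denzinnesq".
(Check on "kzWrBwXlOmbj": → "WrBwXlOmbj" → "wrbwxlombj" ✓)

denzinnesq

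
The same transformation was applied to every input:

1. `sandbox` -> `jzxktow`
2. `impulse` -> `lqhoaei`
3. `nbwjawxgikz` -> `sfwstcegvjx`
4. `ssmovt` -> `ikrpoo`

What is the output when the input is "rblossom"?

hkookinx

In each case the input is transformed by: shift every letter 4 places backward in the alphabet (wrapping around), then move the first 2 characters to the end (rotate left by 2).
Applying both steps to "rblossom": "nxhkooki", then "hkookinx".
(Check on "sandbox": → "owjzxkt" → "jzxktow" ✓)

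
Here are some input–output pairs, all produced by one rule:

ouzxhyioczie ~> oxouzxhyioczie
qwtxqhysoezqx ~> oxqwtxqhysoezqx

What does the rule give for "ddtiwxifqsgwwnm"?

oxddtiwxifqsgwwnm

Rule — prepend "ox".
Applying that to "ddtiwxifqsgwwnm" gives "oxddtiwxifqsgwwnm".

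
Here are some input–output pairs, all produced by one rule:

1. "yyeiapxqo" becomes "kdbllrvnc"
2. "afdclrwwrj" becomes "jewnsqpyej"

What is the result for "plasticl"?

vpycynfg

The pattern: move the last 3 characters to the front (rotate right by 3), then shift every letter 13 places forward in the alphabet (wrapping around) — i.e. ROT13.
Applying that to "plasticl" gives "vpycynfg".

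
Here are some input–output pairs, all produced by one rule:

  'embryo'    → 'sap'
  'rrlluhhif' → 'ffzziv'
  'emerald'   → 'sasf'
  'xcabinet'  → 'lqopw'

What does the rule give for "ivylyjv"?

Looking at the pairs, the operation is to delete the last 3 characters, then shift every letter 12 places backward in the alphabet (wrapping around).
Applying both steps to "ivylyjv": "ivyl", then "wjmz".

wjmz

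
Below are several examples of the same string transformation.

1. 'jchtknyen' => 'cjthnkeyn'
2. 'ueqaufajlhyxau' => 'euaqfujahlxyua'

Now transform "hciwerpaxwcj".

chwireapwxjc

The pattern: swap each adjacent pair of characters (1↔2, 3↔4, ...).
For "hciwerpaxwcj" the result is "chwireapwxjc".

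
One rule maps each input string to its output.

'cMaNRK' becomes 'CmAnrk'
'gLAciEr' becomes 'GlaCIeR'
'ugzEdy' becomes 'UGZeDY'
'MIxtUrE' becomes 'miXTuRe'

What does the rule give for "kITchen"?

KitCHEN

Rule — flip the case of every letter.
"kITchen" → "KitCHEN".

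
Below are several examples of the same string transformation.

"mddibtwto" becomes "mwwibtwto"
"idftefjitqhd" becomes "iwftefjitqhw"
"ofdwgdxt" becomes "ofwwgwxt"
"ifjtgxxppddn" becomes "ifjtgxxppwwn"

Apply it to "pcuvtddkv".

pcuvtwwkv

Rule — replace every "d" with "w".
Applying that to "pcuvtddkv" gives "pcuvtwwkv".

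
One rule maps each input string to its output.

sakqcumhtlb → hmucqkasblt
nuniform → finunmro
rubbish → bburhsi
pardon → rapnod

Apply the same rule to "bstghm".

tsbmhg

The pattern: reverse the string, then move the first 3 characters to the end (rotate left by 3).
On "bstghm": the first step gives "mhgtsb", and the second then gives "tsbmhg".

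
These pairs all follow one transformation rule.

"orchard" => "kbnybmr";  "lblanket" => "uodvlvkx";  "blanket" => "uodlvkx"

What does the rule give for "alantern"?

Rule — shift every letter 10 places forward in the alphabet (wrapping around), then move the last 3 characters to the front (rotate right by 3).
Starting from "alantern": after the first operation, "kvkxdobx"; after the second, "obxkvkxd".

obxkvkxd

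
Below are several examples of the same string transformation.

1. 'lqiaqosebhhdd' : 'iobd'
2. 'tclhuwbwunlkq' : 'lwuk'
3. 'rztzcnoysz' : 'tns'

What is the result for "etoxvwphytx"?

owy

The pattern: keep one character in every 3, starting at position 3 (positions 3rd, 6th, 9th, ...).
"etoxvwphytx" → "owy".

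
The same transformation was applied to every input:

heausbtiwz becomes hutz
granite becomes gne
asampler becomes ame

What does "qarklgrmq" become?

qkr

The pattern: keep one character in every 3, starting at position 1 (positions 1st, 4th, 7th, ...).
"qarklgrmq" → "qkr".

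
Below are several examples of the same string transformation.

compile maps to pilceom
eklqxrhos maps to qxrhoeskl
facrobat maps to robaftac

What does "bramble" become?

The transformation: swap the first and last characters, then move the first 3 characters to the end (rotate left by 3).
Applying both steps to "bramble": "eramblb", then "mblbera".

mblbera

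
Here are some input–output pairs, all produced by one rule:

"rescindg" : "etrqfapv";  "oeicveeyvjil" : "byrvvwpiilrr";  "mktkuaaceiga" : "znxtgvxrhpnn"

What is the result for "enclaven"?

What's happening: shift every letter 13 places forward in the alphabet (wrapping around) — i.e. ROT13, then take characters alternately from the front and the back (1st, last, 2nd, 2nd-last, ...).
Starting from "enclaven": after the first operation, "rapynira"; after the second, "raarpiyn".

raarpiyn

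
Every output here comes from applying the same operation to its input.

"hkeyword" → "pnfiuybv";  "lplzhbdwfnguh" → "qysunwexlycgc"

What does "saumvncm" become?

What's happening: shift every letter 9 places backward in the alphabet (wrapping around), then move the first 3 characters to the end (rotate left by 3).
Working it through for "saumvncm": intermediate "jrldmetd", final "dmetdjrl".

dmetdjrl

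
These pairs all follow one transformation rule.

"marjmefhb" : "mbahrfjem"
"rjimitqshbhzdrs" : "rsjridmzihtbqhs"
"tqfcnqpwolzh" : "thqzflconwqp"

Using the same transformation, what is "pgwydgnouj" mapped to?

What's happening: take characters alternately from the front and the back (1st, last, 2nd, 2nd-last, ...).
On "pgwydgnouj" that produces "pjguwoyndg".

pjguwoyndg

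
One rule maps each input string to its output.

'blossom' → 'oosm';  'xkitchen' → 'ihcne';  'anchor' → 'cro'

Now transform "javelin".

The transformation: swap each adjacent pair of characters (1↔2, 3↔4, ...), then delete the first 3 characters.
Starting from "javelin": after the first operation, "ajeviln"; after the second, "viln".
(Check on "anchor": → "nahcro" → "cro" ✓)

viln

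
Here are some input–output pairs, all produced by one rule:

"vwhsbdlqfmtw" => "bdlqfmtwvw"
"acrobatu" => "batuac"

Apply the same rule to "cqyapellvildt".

The transformation: move the first 2 characters to the end (rotate left by 2), then delete the first 2 characters.
Working it through for "cqyapellvildt": intermediate "yapellvildtcq", final "pellvildtcq".

pellvildtcq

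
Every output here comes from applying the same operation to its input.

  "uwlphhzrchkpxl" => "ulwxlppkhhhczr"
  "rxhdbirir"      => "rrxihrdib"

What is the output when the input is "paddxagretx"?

The rule is to take characters alternately from the front and the back (1st, last, 2nd, 2nd-last, ...).
Doing the same to "paddxagretx": "pxatdedrxga".

pxatdedrxga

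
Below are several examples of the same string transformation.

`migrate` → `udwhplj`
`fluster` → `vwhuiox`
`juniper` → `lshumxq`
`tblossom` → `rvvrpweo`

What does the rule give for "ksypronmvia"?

Each output is the input with this applied: move the first 3 characters to the end (rotate left by 3), then shift every letter 3 places forward in the alphabet (wrapping around).
On "ksypronmvia" that produces "surqpyldnvb".

surqpyldnvb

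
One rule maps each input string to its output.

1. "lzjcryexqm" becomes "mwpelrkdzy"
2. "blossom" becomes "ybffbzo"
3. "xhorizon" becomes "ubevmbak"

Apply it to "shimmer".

uvzzref

Each output is the input with this applied: shift every letter 13 places forward in the alphabet (wrapping around) — i.e. ROT13, then move the first character to the end.
Starting from "shimmer": after the first operation, "fuvzzre"; after the second, "uvzzref".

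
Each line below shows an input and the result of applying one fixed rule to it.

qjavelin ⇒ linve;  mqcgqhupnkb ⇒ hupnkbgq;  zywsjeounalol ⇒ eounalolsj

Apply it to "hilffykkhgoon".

The rule is to delete the first 3 characters, then move the first 2 characters to the end (rotate left by 2).
On "hilffykkhgoon" that produces "ykkhgoonff".

ykkhgoonff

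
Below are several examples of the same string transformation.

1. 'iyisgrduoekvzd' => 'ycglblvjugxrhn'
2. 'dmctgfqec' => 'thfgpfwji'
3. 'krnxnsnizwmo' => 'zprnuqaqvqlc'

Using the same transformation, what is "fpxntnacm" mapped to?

The pattern: shift every letter 3 places forward in the alphabet (wrapping around), then move the last 3 characters to the front (rotate right by 3).
On "fpxntnacm" that produces "dfpisaqwq".

dfpisaqwq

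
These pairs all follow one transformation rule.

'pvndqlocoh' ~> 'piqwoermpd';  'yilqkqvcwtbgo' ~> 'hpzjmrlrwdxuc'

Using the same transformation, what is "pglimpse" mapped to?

tfqhmjnq

Rule — move the last 2 characters to the front (rotate right by 2), then shift every letter 1 place forward in the alphabet (wrapping around).
Working it through for "pglimpse": intermediate "sepglimp", final "tfqhmjnq".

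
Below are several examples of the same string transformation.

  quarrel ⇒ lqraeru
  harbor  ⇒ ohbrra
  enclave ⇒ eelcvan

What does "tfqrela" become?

In each case the input is transformed by: swap each adjacent pair of characters (1↔2, 3↔4, ...), then swap the first and last characters.
Working it through for "tfqrela": intermediate "ftrqlea", final "atrqlef".

atrqlef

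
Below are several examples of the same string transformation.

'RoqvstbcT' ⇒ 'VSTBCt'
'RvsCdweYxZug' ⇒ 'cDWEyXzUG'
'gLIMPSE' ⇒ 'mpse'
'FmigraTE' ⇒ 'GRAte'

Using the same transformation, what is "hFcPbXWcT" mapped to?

pBxwCt

The rule is to flip the case of every letter, then delete the first 3 characters.
Starting from "hFcPbXWcT": after the first operation, "HfCpBxwCt"; after the second, "pBxwCt".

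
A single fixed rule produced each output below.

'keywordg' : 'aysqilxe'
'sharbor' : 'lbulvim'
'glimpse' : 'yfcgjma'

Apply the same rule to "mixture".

In each case the input is transformed by: shift every letter 6 places backward in the alphabet (wrapping around), then swap the first and last characters.
Starting from "mixture": after the first operation, "gcrnoly"; after the second, "ycrnolg".

ycrnolg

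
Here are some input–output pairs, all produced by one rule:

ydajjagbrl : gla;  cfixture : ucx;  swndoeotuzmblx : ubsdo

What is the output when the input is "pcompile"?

The transformation: swap the front and back halves of the string, then keep one character in every 3, starting at position 2 (positions 2nd, 5th, 8th, ...).
On "pcompile": the first step gives "pilepcom", and the second then gives "ipm".
(Check on "swndoeotuzmblx": → "tuzmblxswndoeo" → "ubsdo" ✓)

ipm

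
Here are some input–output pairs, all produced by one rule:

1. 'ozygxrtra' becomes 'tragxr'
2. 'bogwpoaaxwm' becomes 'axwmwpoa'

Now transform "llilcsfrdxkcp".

dxkcplcsfr

The pattern: delete the first 3 characters, then swap the front and back halves of the string.
Starting from "llilcsfrdxkcp": after the first operation, "lcsfrdxkcp"; after the second, "dxkcplcsfr".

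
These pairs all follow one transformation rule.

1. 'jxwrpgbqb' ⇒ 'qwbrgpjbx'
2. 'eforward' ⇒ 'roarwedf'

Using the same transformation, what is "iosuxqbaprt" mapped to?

Each output is the input with this applied: take characters alternately from the front and the back (1st, last, 2nd, 2nd-last, ...), then move the first 3 characters to the end (rotate left by 3).
Doing the same to "iosuxqbaprt": "rspuaxbqito".

rspuaxbqito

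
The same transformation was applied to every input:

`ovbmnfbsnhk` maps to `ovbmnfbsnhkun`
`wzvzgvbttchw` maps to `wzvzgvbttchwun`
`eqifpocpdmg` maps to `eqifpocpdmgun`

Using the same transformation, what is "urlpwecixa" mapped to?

urlpwecixaun

Rule — append "un".
"urlpwecixa" → "urlpwecixaun".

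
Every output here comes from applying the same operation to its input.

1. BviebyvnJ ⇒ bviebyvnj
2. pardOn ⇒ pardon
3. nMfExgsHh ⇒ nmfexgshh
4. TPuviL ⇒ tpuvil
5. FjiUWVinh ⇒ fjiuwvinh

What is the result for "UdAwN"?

udawn

The pattern: convert every letter to lowercase.
For "UdAwN" the result is "udawn".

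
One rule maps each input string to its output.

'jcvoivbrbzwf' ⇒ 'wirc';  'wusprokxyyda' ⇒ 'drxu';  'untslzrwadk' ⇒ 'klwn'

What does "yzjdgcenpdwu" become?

Looking at the pairs, the operation is to keep one character in every 3, starting at position 2 (positions 2nd, 5th, 8th, ...), then swap the first and last characters.
Working it through for "yzjdgcenpdwu": intermediate "zgnw", final "wgnz".

wgnz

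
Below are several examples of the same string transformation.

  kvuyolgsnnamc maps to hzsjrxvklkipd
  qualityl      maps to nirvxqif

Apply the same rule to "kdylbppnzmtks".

Rule — take characters alternately from the front and the back (1st, last, 2nd, 2nd-last, ...), then shift every letter 3 places backward in the alphabet (wrapping around).
"kdylbppnzmtks" → "ksdkytlmbzpnp" → "hpahvqijywmkm".
(Check on "qualityl": → "qluyatli" → "nirvxqif" ✓)

hpahvqijywmkm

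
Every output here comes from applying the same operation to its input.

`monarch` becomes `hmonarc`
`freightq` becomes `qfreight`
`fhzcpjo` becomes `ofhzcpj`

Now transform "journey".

yjourne

What's happening: move the last character to the front.
So "journey" becomes "yjourne".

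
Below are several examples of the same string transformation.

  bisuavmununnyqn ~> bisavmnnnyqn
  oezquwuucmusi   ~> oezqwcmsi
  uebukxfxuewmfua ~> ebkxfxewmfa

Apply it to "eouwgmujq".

Looking at the pairs, the operation is to remove every "u".
For "eouwgmujq" the result is "eowgmjq".

eowgmjq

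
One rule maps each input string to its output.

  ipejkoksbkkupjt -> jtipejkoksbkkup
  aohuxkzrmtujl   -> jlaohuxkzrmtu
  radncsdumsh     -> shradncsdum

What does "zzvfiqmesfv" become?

fvzzvfiqmes

Looking at the pairs, the operation is to move the last 2 characters to the front (rotate right by 2).
"zzvfiqmesfv" → "fvzzvfiqmes".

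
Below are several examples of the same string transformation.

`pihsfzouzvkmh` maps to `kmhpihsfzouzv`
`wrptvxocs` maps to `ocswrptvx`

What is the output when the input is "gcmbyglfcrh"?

crhgcmbyglf

The rule is to move the last 3 characters to the front (rotate right by 3).
For "gcmbyglfcrh" the result is "crhgcmbyglf".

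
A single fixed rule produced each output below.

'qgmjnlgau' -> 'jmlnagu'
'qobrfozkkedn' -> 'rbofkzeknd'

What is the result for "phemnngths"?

The pattern: delete the first 2 characters, then swap each adjacent pair of characters (1↔2, 3↔4, ...).
Working it through for "phemnngths": intermediate "emnngths", final "menntgsh".

menntgsh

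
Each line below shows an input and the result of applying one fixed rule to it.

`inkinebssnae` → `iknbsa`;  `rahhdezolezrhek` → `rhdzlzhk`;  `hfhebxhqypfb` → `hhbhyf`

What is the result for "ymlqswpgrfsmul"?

ylsprsu

In each case the input is transformed by: keep every other character starting from the first (positions 1st, 3rd, 5th, ...).
Applying that to "ymlqswpgrfsmul" gives "ylsprsu".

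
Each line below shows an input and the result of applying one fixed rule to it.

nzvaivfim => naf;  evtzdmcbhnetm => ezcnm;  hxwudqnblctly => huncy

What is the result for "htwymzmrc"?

In each case the input is transformed by: keep one character in every 3, starting at position 1 (positions 1st, 4th, 7th, ...).
So "htwymzmrc" becomes "hym".

hym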